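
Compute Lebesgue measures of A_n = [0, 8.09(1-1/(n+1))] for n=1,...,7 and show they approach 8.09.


By continuity of measure from below: if A_n increases to A, then m(A_n) -> m(A).
Here A = [0, 8.09], so m(A) = 8.09
Step 1: a_1 = 8.09*(1 - 1/2) = 4.045, m(A_1) = 4.045
Step 2: a_2 = 8.09*(1 - 1/3) = 5.3933, m(A_2) = 5.3933
Step 3: a_3 = 8.09*(1 - 1/4) = 6.0675, m(A_3) = 6.0675
Step 4: a_4 = 8.09*(1 - 1/5) = 6.472, m(A_4) = 6.472
Step 5: a_5 = 8.09*(1 - 1/6) = 6.7417, m(A_5) = 6.7417
Step 6: a_6 = 8.09*(1 - 1/7) = 6.9343, m(A_6) = 6.9343
Step 7: a_7 = 8.09*(1 - 1/8) = 7.0787, m(A_7) = 7.0787
Limit: m(A_n) -> m([0,8.09]) = 8.09


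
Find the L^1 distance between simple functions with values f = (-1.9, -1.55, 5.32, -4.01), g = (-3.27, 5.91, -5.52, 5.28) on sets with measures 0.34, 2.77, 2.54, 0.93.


Step 1: Compute differences f_i - g_i:
  -1.9 - -3.27 = 1.37
  -1.55 - 5.91 = -7.46
  5.32 - -5.52 = 10.84
  -4.01 - 5.28 = -9.29
Step 2: Compute |diff|^1 * measure for each set:
  |1.37|^1 * 0.34 = 1.37 * 0.34 = 0.4658
  |-7.46|^1 * 2.77 = 7.46 * 2.77 = 20.6642
  |10.84|^1 * 2.54 = 10.84 * 2.54 = 27.5336
  |-9.29|^1 * 0.93 = 9.29 * 0.93 = 8.6397
Step 3: Sum = 57.3033
Step 4: ||f-g||_1 = (57.3033)^(1/1) = 57.3033


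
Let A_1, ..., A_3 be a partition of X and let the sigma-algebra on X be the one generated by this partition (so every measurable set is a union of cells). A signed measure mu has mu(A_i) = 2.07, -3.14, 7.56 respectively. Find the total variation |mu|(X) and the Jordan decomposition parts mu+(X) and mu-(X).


Step 1: Every measurable set is a union of atoms (the cells / points), so a Hahn decomposition is
  obtained by grouping atoms by sign: P = union of atoms with mu > 0, N = union of the remaining atoms.
  Atoms in P (indices): 1, 3;  atoms in N (indices): 2
  Positive values: 2.07, 7.56
  Negative values: -3.14
Step 2: mu+(X) = mu(P) = sum of positive atom values = 9.63
Step 3: mu-(X) = -mu(N) = sum of |negative atom values| = 3.14
Step 4: |mu|(X) = mu+(X) + mu-(X) = 9.63 + 3.14 = 12.77


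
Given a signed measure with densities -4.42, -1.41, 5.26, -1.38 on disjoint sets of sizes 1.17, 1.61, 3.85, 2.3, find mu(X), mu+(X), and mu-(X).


Step 1: Compute signed measure on each set:
  Set 1: -4.42 * 1.17 = -5.1714
  Set 2: -1.41 * 1.61 = -2.2701
  Set 3: 5.26 * 3.85 = 20.251
  Set 4: -1.38 * 2.3 = -3.174
Step 2: Total signed measure = (-5.1714) + (-2.2701) + (20.251) + (-3.174)
     = 9.6355
Step 3: Positive part mu+(X) = sum of positive contributions = 20.251
Step 4: Negative part mu-(X) = |sum of negative contributions| = 10.6155


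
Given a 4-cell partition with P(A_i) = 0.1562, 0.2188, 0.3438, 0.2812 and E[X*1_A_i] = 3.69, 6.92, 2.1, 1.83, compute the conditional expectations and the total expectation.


For each cell A_i: E[X|A_i] = E[X*1_A_i] / P(A_i)
Step 1: E[X|A_1] = 3.69 / 0.1562 = 23.62356
Step 2: E[X|A_2] = 6.92 / 0.2188 = 31.627057
Step 3: E[X|A_3] = 2.1 / 0.3438 = 6.108202
Step 4: E[X|A_4] = 1.83 / 0.2812 = 6.507824
Verification: E[X] = sum E[X*1_A_i] = 3.69 + 6.92 + 2.1 + 1.83 = 14.54


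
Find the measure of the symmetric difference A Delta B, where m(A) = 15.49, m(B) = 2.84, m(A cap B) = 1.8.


m(A Delta B) = m(A) + m(B) - 2*m(A n B)
= 15.49 + 2.84 - 2*1.8
= 15.49 + 2.84 - 3.6
= 14.73


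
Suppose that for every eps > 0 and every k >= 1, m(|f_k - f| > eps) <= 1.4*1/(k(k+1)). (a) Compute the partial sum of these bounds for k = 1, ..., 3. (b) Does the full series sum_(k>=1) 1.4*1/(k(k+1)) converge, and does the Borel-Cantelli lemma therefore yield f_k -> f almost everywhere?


Step 1: List the terms 1.4*1/(k(k+1)) for k = 1 to 3:
  k=1: 0.7
  k=2: 0.233333
  k=3: 0.116667
Step 2: Partial sum = 0.7 + 0.233333 + 0.116667
     = 1.05
Step 3: The full series sum_(k>=1) 1.4*1/(k(k+1)) converges (telescoping series sum 1/(k(k+1)) = 1; a constant multiple of a convergent series converges).
Step 4: Fix eps > 0. Since sum_k m(|f_k - f| > eps) < infinity, the Borel-Cantelli lemma gives
        m(limsup_k {|f_k - f| > eps}) = 0, i.e. for a.e. x, |f_k(x) - f(x)| <= eps for all large k.
        Applying this with eps = 1/j for j = 1, 2, ... and intersecting the countably many full-measure sets,
        for a.e. x we get limsup_k |f_k(x) - f(x)| <= 1/j for every j, hence f_k -> f almost everywhere.
Conclusion: series converges; Borel-Cantelli yields f_k -> f a.e.


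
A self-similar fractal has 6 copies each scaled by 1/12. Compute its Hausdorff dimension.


For a self-similar set with N copies scaled by 1/r:
dim_H = log(N)/log(r) = log(6)/log(12)
= 1.791759/2.484907
= 0.721057


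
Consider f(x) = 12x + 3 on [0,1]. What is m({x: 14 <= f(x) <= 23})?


f^(-1)([14, 23]) = {x : 14 <= 12x + 3 <= 23}
Solving: (14 - 3)/12 <= x <= (23 - 3)/12
= [0.916667, 1.666667]
Intersecting with [0,1]: [0.916667, 1]
Measure = 1 - 0.916667 = 0.083333


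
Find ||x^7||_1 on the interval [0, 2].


Step 1: ||f||_1 = (integral_0^2 |x^7|^1 dx)^(1/1)
     = (integral_0^2 x^7 dx)^(1/1)
Step 2: integral_0^2 x^7 dx = [x^8/(8)] from 0 to 2 = 2^8/8
     = 256/8 = 32
Step 3: ||f||_1 = (32)^(1/1) = 32


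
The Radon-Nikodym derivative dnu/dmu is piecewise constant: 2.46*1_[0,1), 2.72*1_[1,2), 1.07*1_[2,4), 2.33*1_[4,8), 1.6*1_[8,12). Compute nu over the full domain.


Integrate each piece of the Radon-Nikodym derivative:
Step 1: integral_0^1 2.46 dx = 2.46*(1-0) = 2.46*1 = 2.46
Step 2: integral_1^2 2.72 dx = 2.72*(2-1) = 2.72*1 = 2.72
Step 3: integral_2^4 1.07 dx = 1.07*(4-2) = 1.07*2 = 2.14
Step 4: integral_4^8 2.33 dx = 2.33*(8-4) = 2.33*4 = 9.32
Step 5: integral_8^12 1.6 dx = 1.6*(12-8) = 1.6*4 = 6.4
Total: 2.46 + 2.72 + 2.14 + 9.32 + 6.4 = 23.04


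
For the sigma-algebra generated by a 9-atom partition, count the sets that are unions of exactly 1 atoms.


Each element of F is a union of some subset of the 9 atoms.
Elements that are unions of exactly 1 atoms correspond to 1-element subsets of the 9 atoms.
Count = C(9, 1) = 9! / (1! * 8!) = 9.


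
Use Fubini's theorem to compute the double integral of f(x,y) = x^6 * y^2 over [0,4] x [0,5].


By Fubini's theorem, the double integral factors as a product of single integrals:
Step 1: integral_0^4 x^6 dx = [x^7/7] from 0 to 4
     = 4^7/7 = 2340.571429
Step 2: integral_0^5 y^2 dy = [y^3/3] from 0 to 5
     = 5^3/3 = 41.666667
Step 3: Double integral = 2340.571429 * 41.666667 = 97523.809524


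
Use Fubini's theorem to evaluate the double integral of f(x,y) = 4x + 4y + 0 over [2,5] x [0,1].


By Fubini, integrate in x first, then y.
Step 1: Fix y, integrate over x in [2,5]:
  integral(4x + 4y + 0, x=2..5)
  = 4*(5^2 - 2^2)/2 + (4y + 0)*(5 - 2)
  = 42 + (4y + 0)*3
  = 42 + 12y + 0
  = 42 + 12y
Step 2: Integrate over y in [0,1]:
  integral(42 + 12y, y=0..1)
  = 42*1 + 12*(1^2 - 0^2)/2
  = 42 + 6
  = 48


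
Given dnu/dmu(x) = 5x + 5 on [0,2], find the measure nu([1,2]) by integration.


nu(A) = integral_A (dnu/dmu) dmu = integral_1^2 (5x + 5) dx
Step 1: Antiderivative F(x) = (5/2)x^2 + 5x
Step 2: F(2) = (5/2)*2^2 + 5*2 = 10 + 10 = 20
Step 3: F(1) = (5/2)*1^2 + 5*1 = 2.5 + 5 = 7.5
Step 4: nu([1,2]) = F(2) - F(1) = 20 - 7.5 = 12.5


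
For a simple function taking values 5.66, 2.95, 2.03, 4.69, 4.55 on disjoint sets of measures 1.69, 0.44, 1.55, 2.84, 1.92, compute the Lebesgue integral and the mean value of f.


Step 1: Integral = sum(value_i * measure_i)
= 5.66*1.69 + 2.95*0.44 + 2.03*1.55 + 4.69*2.84 + 4.55*1.92
= 9.5654 + 1.298 + 3.1465 + 13.3196 + 8.736
= 36.0655
Step 2: Total measure of domain = 1.69 + 0.44 + 1.55 + 2.84 + 1.92 = 8.44
Step 3: Average value = 36.0655 / 8.44 = 4.273164


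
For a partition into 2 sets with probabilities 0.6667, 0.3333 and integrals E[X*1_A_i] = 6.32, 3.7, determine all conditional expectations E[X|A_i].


For each cell A_i: E[X|A_i] = E[X*1_A_i] / P(A_i)
Step 1: E[X|A_1] = 6.32 / 0.6667 = 9.479526
Step 2: E[X|A_2] = 3.7 / 0.3333 = 11.10111
Verification: E[X] = sum E[X*1_A_i] = 6.32 + 3.7 = 10.02


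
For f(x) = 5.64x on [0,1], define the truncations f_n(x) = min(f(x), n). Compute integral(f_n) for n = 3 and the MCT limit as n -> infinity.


f(x) = 5.64x on [0,1]; f_n(x) = min(5.64x, n). At n = 3:
Step 1: f(x) reaches 3 at x = 3/5.64 = 0.531915
Step 2: integral(f_3) = integral(5.64x, 0, 0.531915) + integral(3, 0.531915, 1)
       = 5.64*0.531915^2/2 + 3*(1 - 0.531915)
       = 0.797872 + 1.404255
       = 2.202128
Step 3: As n -> infinity, f_n increases to f, so by MCT integral(f_n) -> integral(f) = 5.64/2 = 2.82.
Convergence: integral(f_3) = 2.202128 -> 2.82 as n -> infinity


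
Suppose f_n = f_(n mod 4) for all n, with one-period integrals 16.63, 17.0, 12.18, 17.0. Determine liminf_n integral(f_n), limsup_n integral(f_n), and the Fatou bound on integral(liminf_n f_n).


The sequence (integral(f_n)) is periodic with period 4, repeating the values 16.63, 17.0, 12.18, 17.0 indefinitely.
Step 1: For a periodic sequence, every tail (a_m, a_(m+1), ...) contains all 4 period values infinitely often.
Step 2: Hence inf of every tail = min of the period values = min(16.63, 17.0, 12.18, 17.0) = 12.18.
        liminf_n integral(f_n) = sup over m of (inf of tail from m) = 12.18.
Step 3: Similarly sup of every tail = max of the period values = 17.
        limsup_n integral(f_n) = 17.
Step 4: Fatou's lemma: integral(liminf_n f_n) <= liminf_n integral(f_n) = 12.18.
        So the integral of the pointwise liminf is at most 12.18.


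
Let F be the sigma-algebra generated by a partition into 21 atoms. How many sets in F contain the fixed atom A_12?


Each element of F is a union of some subset S of the 21 atoms.
The element contains A_12 iff A_12 is in S.
So we count subsets S of {A_1,...,A_21} with A_12 in S: choose freely among the other 20 atoms.
Count = 2^(21-1) = 2^20 = 1048576.


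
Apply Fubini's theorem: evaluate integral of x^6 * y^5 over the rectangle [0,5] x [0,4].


By Fubini's theorem, the double integral factors as a product of single integrals:
Step 1: integral_0^5 x^6 dx = [x^7/7] from 0 to 5
     = 5^7/7 = 11160.714286
Step 2: integral_0^4 y^5 dy = [y^6/6] from 0 to 4
     = 4^6/6 = 682.666667
Step 3: Double integral = 11160.714286 * 682.666667 = 7.619048e+06


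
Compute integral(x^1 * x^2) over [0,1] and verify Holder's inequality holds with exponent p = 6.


Step 1: Exact integral of f*g = integral(x^3, 0, 1) = 1/4
     = 0.25
Step 2: Holder bound with p=6, q=1.2:
  ||f||_p = (integral x^6 dx)^(1/6) = (1/7)^(1/6) = 0.72302
  ||g||_q = (integral x^2.4 dx)^(1/1.2) = (1/3.4)^(1/1.2) = 0.360662
Step 3: Holder bound = ||f||_p * ||g||_q = 0.72302 * 0.360662 = 0.260766
Verification: 0.25 <= 0.260766 (Holder holds)


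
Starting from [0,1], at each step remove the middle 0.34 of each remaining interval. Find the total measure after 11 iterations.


Step 1: At each step, fraction remaining = 1 - 0.34 = 0.66
Step 2: After 11 steps, measure = (0.66)^11
Result = 0.010351


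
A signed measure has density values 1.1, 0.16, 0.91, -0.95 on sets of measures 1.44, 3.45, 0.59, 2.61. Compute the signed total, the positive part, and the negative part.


Step 1: Compute signed measure on each set:
  Set 1: 1.1 * 1.44 = 1.584
  Set 2: 0.16 * 3.45 = 0.552
  Set 3: 0.91 * 0.59 = 0.5369
  Set 4: -0.95 * 2.61 = -2.4795
Step 2: Total signed measure = (1.584) + (0.552) + (0.5369) + (-2.4795)
     = 0.1934
Step 3: Positive part mu+(X) = sum of positive contributions = 2.6729
Step 4: Negative part mu-(X) = |sum of negative contributions| = 2.4795


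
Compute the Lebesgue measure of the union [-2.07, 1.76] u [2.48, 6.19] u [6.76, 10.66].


For pairwise disjoint intervals, m(union) = sum of lengths.
= (1.76 - -2.07) + (6.19 - 2.48) + (10.66 - 6.76)
= 3.83 + 3.71 + 3.9
= 11.44


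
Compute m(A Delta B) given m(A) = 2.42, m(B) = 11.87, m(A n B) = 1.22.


m(A Delta B) = m(A) + m(B) - 2*m(A n B)
= 2.42 + 11.87 - 2*1.22
= 2.42 + 11.87 - 2.44
= 11.85


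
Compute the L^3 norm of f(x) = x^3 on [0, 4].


Step 1: ||f||_3 = (integral_0^4 |x^3|^3 dx)^(1/3)
     = (integral_0^4 x^9 dx)^(1/3)
Step 2: integral_0^4 x^9 dx = [x^10/(10)] from 0 to 4 = 4^10/10
     = 1048576/10 = 104857.6
Step 3: ||f||_3 = (104857.6)^(1/3) = 47.155603


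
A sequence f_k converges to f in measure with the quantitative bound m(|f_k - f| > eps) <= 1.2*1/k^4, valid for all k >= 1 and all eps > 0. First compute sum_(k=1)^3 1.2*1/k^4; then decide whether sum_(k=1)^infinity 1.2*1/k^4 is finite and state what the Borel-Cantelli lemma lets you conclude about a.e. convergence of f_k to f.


Step 1: List the terms 1.2*1/k^4 for k = 1 to 3:
  k=1: 1.2
  k=2: 0.075
  k=3: 0.014815
Step 2: Partial sum = 1.2 + 0.075 + 0.014815
     = 1.289815
Step 3: The full series sum_(k>=1) 1.2*1/k^4 converges (p-series with p = 4 > 1; a constant multiple of a convergent series converges).
Step 4: Fix eps > 0. Since sum_k m(|f_k - f| > eps) < infinity, the Borel-Cantelli lemma gives
        m(limsup_k {|f_k - f| > eps}) = 0, i.e. for a.e. x, |f_k(x) - f(x)| <= eps for all large k.
        Applying this with eps = 1/j for j = 1, 2, ... and intersecting the countably many full-measure sets,
        for a.e. x we get limsup_k |f_k(x) - f(x)| <= 1/j for every j, hence f_k -> f almost everywhere.
Conclusion: series converges; Borel-Cantelli yields f_k -> f a.e.


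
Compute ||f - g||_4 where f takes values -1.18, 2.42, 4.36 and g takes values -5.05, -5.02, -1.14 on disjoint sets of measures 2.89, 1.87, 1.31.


Step 1: Compute differences f_i - g_i:
  -1.18 - -5.05 = 3.87
  2.42 - -5.02 = 7.44
  4.36 - -1.14 = 5.5
Step 2: Compute |diff|^4 * measure for each set:
  |3.87|^4 * 2.89 = 224.307534 * 2.89 = 648.248772
  |7.44|^4 * 1.87 = 3064.021033 * 1.87 = 5729.719332
  |5.5|^4 * 1.31 = 915.0625 * 1.31 = 1198.731875
Step 3: Sum = 7576.699979
Step 4: ||f-g||_4 = (7576.699979)^(1/4) = 9.32975


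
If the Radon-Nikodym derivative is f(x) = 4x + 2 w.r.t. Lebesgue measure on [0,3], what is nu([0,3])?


nu(A) = integral_A (dnu/dmu) dmu = integral_0^3 (4x + 2) dx
Step 1: Antiderivative F(x) = (4/2)x^2 + 2x
Step 2: F(3) = (4/2)*3^2 + 2*3 = 18 + 6 = 24
Step 3: F(0) = (4/2)*0^2 + 2*0 = 0.0 + 0 = 0.0
Step 4: nu([0,3]) = F(3) - F(0) = 24 - 0.0 = 24


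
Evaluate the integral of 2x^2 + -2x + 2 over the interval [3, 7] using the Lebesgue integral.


The Lebesgue integral of a Riemann-integrable function agrees with the Riemann integral.
Antiderivative F(x) = (2/3)x^3 + (-2/2)x^2 + 2x
F(7) = (2/3)*7^3 + (-2/2)*7^2 + 2*7
     = (2/3)*343 + (-2/2)*49 + 2*7
     = 228.666667 + -49 + 14
     = 193.666667
F(3) = 15
Integral = F(7) - F(3) = 193.666667 - 15 = 178.666667


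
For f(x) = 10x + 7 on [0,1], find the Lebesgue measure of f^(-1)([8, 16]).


f^(-1)([8, 16]) = {x : 8 <= 10x + 7 <= 16}
Solving: (8 - 7)/10 <= x <= (16 - 7)/10
= [0.1, 0.9]
Intersecting with [0,1]: [0.1, 0.9]
Measure = 0.9 - 0.1 = 0.8


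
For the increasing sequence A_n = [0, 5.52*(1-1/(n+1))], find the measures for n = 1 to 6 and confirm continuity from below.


By continuity of measure from below: if A_n increases to A, then m(A_n) -> m(A).
Here A = [0, 5.52], so m(A) = 5.52
Step 1: a_1 = 5.52*(1 - 1/2) = 2.76, m(A_1) = 2.76
Step 2: a_2 = 5.52*(1 - 1/3) = 3.68, m(A_2) = 3.68
Step 3: a_3 = 5.52*(1 - 1/4) = 4.14, m(A_3) = 4.14
Step 4: a_4 = 5.52*(1 - 1/5) = 4.416, m(A_4) = 4.416
Step 5: a_5 = 5.52*(1 - 1/6) = 4.6, m(A_5) = 4.6
Step 6: a_6 = 5.52*(1 - 1/7) = 4.7314, m(A_6) = 4.7314
Limit: m(A_n) -> m([0,5.52]) = 5.52


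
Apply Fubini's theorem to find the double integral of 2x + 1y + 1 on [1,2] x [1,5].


By Fubini, integrate in x first, then y.
Step 1: Fix y, integrate over x in [1,2]:
  integral(2x + 1y + 1, x=1..2)
  = 2*(2^2 - 1^2)/2 + (1y + 1)*(2 - 1)
  = 3 + (1y + 1)*1
  = 3 + 1y + 1
  = 4 + 1y
Step 2: Integrate over y in [1,5]:
  integral(4 + 1y, y=1..5)
  = 4*4 + 1*(5^2 - 1^2)/2
  = 16 + 12
  = 28


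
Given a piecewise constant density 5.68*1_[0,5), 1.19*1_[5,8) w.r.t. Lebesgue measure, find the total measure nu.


Integrate each piece of the Radon-Nikodym derivative:
Step 1: integral_0^5 5.68 dx = 5.68*(5-0) = 5.68*5 = 28.4
Step 2: integral_5^8 1.19 dx = 1.19*(8-5) = 1.19*3 = 3.57
Total: 28.4 + 3.57 = 31.97


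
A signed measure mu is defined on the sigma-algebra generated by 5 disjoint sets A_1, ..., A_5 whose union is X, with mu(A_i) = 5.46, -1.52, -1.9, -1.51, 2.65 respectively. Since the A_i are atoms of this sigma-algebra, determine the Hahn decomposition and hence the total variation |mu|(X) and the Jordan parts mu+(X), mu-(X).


Step 1: Every measurable set is a union of atoms (the cells / points), so a Hahn decomposition is
  obtained by grouping atoms by sign: P = union of atoms with mu > 0, N = union of the remaining atoms.
  Atoms in P (indices): 1, 5;  atoms in N (indices): 2, 3, 4
  Positive values: 5.46, 2.65
  Negative values: -1.52, -1.9, -1.51
Step 2: mu+(X) = mu(P) = sum of positive atom values = 8.11
Step 3: mu-(X) = -mu(N) = sum of |negative atom values| = 4.93
Step 4: |mu|(X) = mu+(X) + mu-(X) = 8.11 + 4.93 = 13.04


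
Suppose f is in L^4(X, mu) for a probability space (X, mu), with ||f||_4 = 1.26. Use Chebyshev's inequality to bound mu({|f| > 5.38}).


Chebyshev/Markov inequality: mu(|f| > eps) <= (||f||_p / eps)^p
Step 1: ||f||_4 / eps = 1.26 / 5.38 = 0.234201
Step 2: Raise to power p = 4:
  (0.234201)^4 = 0.003009
Step 3: Therefore mu(|f| > 5.38) <= 0.003009


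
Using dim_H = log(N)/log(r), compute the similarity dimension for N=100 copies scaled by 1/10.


For a self-similar set with N copies scaled by 1/r:
dim_H = log(N)/log(r) = log(100)/log(10)
= 4.60517/2.302585
= 2


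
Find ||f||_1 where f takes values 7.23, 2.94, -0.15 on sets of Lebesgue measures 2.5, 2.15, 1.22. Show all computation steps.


Step 1: Compute |f_i|^1 for each value:
  |7.23|^1 = 7.23
  |2.94|^1 = 2.94
  |-0.15|^1 = 0.15
Step 2: Multiply by measures and sum:
  7.23 * 2.5 = 18.075
  2.94 * 2.15 = 6.321
  0.15 * 1.22 = 0.183
Sum = 18.075 + 6.321 + 0.183 = 24.579
Step 3: Take the p-th root:
||f||_1 = (24.579)^(1/1) = 24.579


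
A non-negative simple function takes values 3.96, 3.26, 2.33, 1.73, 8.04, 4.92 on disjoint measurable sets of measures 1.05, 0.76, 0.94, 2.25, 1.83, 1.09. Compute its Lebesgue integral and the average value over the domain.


Step 1: Integral = sum(value_i * measure_i)
= 3.96*1.05 + 3.26*0.76 + 2.33*0.94 + 1.73*2.25 + 8.04*1.83 + 4.92*1.09
= 4.158 + 2.4776 + 2.1902 + 3.8925 + 14.7132 + 5.3628
= 32.7943
Step 2: Total measure of domain = 1.05 + 0.76 + 0.94 + 2.25 + 1.83 + 1.09 = 7.92
Step 3: Average value = 32.7943 / 7.92 = 4.140694


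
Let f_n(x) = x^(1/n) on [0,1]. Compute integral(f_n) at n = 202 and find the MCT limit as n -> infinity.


At n = 202: f_202(x) = x^(1/202).
Step 1: integral(x^(1/202), 0, 1) = [x^(1/202+1) / (1/202+1)] from 0 to 1
     = 1 / (1/202 + 1) = 1 / ((202+1)/202) = 202/(202+1)
     = 202/203 = 0.995074
Step 2: As n -> infinity, f_n(x) = x^(1/n) -> 1 for x in (0,1], and f_n is increasing in n.
By MCT, lim_n integral(f_n) = integral(lim_n f_n) = integral(1, 0, 1) = 1.
Step 3: Verify convergence: 202/203 = 0.995074 -> 1


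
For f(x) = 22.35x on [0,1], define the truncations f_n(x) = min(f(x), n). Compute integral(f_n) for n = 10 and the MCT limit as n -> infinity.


f(x) = 22.35x on [0,1]; f_n(x) = min(22.35x, n). At n = 10:
Step 1: f(x) reaches 10 at x = 10/22.35 = 0.447427
Step 2: integral(f_10) = integral(22.35x, 0, 0.447427) + integral(10, 0.447427, 1)
       = 22.35*0.447427^2/2 + 10*(1 - 0.447427)
       = 2.237136 + 5.525727
       = 7.762864
Step 3: As n -> infinity, f_n increases to f, so by MCT integral(f_n) -> integral(f) = 22.35/2 = 11.175.
Convergence: integral(f_10) = 7.762864 -> 11.175 as n -> infinity


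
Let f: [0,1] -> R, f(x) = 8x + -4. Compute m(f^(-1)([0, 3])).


f^(-1)([0, 3]) = {x : 0 <= 8x + -4 <= 3}
Solving: (0 - -4)/8 <= x <= (3 - -4)/8
= [0.5, 0.875]
Intersecting with [0,1]: [0.5, 0.875]
Measure = 0.875 - 0.5 = 0.375


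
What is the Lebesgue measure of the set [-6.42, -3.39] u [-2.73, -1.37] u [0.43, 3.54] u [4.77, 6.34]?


For pairwise disjoint intervals, m(union) = sum of lengths.
= (-3.39 - -6.42) + (-1.37 - -2.73) + (3.54 - 0.43) + (6.34 - 4.77)
= 3.03 + 1.36 + 3.11 + 1.57
= 9.07


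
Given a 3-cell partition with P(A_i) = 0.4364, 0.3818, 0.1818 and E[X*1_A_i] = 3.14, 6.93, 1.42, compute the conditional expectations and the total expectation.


For each cell A_i: E[X|A_i] = E[X*1_A_i] / P(A_i)
Step 1: E[X|A_1] = 3.14 / 0.4364 = 7.195234
Step 2: E[X|A_2] = 6.93 / 0.3818 = 18.150864
Step 3: E[X|A_3] = 1.42 / 0.1818 = 7.810781
Verification: E[X] = sum E[X*1_A_i] = 3.14 + 6.93 + 1.42 = 11.49


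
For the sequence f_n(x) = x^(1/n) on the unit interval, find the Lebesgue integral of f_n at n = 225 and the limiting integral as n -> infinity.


At n = 225: f_225(x) = x^(1/225).
Step 1: integral(x^(1/225), 0, 1) = [x^(1/225+1) / (1/225+1)] from 0 to 1
     = 1 / (1/225 + 1) = 1 / ((225+1)/225) = 225/(225+1)
     = 225/226 = 0.995575
Step 2: As n -> infinity, f_n(x) = x^(1/n) -> 1 for x in (0,1], and f_n is increasing in n.
By MCT, lim_n integral(f_n) = integral(lim_n f_n) = integral(1, 0, 1) = 1.
Step 3: Verify convergence: 225/226 = 0.995575 -> 1


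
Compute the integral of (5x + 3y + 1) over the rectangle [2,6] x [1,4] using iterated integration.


By Fubini, integrate in x first, then y.
Step 1: Fix y, integrate over x in [2,6]:
  integral(5x + 3y + 1, x=2..6)
  = 5*(6^2 - 2^2)/2 + (3y + 1)*(6 - 2)
  = 80 + (3y + 1)*4
  = 80 + 12y + 4
  = 84 + 12y
Step 2: Integrate over y in [1,4]:
  integral(84 + 12y, y=1..4)
  = 84*3 + 12*(4^2 - 1^2)/2
  = 252 + 90
  = 342


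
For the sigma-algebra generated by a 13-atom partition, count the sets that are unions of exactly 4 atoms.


Each element of F is a union of some subset of the 13 atoms.
Elements that are unions of exactly 4 atoms correspond to 4-element subsets of the 13 atoms.
Count = C(13, 4) = 13! / (4! * 9!) = 715.


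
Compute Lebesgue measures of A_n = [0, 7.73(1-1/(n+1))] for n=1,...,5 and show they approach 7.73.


By continuity of measure from below: if A_n increases to A, then m(A_n) -> m(A).
Here A = [0, 7.73], so m(A) = 7.73
Step 1: a_1 = 7.73*(1 - 1/2) = 3.865, m(A_1) = 3.865
Step 2: a_2 = 7.73*(1 - 1/3) = 5.1533, m(A_2) = 5.1533
Step 3: a_3 = 7.73*(1 - 1/4) = 5.7975, m(A_3) = 5.7975
Step 4: a_4 = 7.73*(1 - 1/5) = 6.184, m(A_4) = 6.184
Step 5: a_5 = 7.73*(1 - 1/6) = 6.4417, m(A_5) = 6.4417
Limit: m(A_n) -> m([0,7.73]) = 7.73


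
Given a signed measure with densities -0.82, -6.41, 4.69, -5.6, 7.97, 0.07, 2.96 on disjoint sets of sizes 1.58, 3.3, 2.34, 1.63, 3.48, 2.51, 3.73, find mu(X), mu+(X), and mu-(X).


Step 1: Compute signed measure on each set:
  Set 1: -0.82 * 1.58 = -1.2956
  Set 2: -6.41 * 3.3 = -21.153
  Set 3: 4.69 * 2.34 = 10.9746
  Set 4: -5.6 * 1.63 = -9.128
  Set 5: 7.97 * 3.48 = 27.7356
  Set 6: 0.07 * 2.51 = 0.1757
  Set 7: 2.96 * 3.73 = 11.0408
Step 2: Total signed measure = (-1.2956) + (-21.153) + (10.9746) + (-9.128) + (27.7356) + (0.1757) + (11.0408)
     = 18.3501
Step 3: Positive part mu+(X) = sum of positive contributions = 49.9267
Step 4: Negative part mu-(X) = |sum of negative contributions| = 31.5766


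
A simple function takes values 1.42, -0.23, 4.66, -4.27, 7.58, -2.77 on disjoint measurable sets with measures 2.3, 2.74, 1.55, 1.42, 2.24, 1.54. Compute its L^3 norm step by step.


Step 1: Compute |f_i|^3 for each value:
  |1.42|^3 = 2.863288
  |-0.23|^3 = 0.012167
  |4.66|^3 = 101.194696
  |-4.27|^3 = 77.854483
  |7.58|^3 = 435.519512
  |-2.77|^3 = 21.253933
Step 2: Multiply by measures and sum:
  2.863288 * 2.3 = 6.585562
  0.012167 * 2.74 = 0.033338
  101.194696 * 1.55 = 156.851779
  77.854483 * 1.42 = 110.553366
  435.519512 * 2.24 = 975.563707
  21.253933 * 1.54 = 32.731057
Sum = 6.585562 + 0.033338 + 156.851779 + 110.553366 + 975.563707 + 32.731057 = 1282.318808
Step 3: Take the p-th root:
||f||_3 = (1282.318808)^(1/3) = 10.864223


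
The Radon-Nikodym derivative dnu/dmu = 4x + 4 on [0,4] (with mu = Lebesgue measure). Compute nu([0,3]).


nu(A) = integral_A (dnu/dmu) dmu = integral_0^3 (4x + 4) dx
Step 1: Antiderivative F(x) = (4/2)x^2 + 4x
Step 2: F(3) = (4/2)*3^2 + 4*3 = 18 + 12 = 30
Step 3: F(0) = (4/2)*0^2 + 4*0 = 0.0 + 0 = 0.0
Step 4: nu([0,3]) = F(3) - F(0) = 30 - 0.0 = 30


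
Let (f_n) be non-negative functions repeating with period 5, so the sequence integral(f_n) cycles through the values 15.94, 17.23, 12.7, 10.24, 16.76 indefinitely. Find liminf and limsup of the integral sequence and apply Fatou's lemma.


The sequence (integral(f_n)) is periodic with period 5, repeating the values 15.94, 17.23, 12.7, 10.24, 16.76 indefinitely.
Step 1: For a periodic sequence, every tail (a_m, a_(m+1), ...) contains all 5 period values infinitely often.
Step 2: Hence inf of every tail = min of the period values = min(15.94, 17.23, 12.7, 10.24, 16.76) = 10.24.
        liminf_n integral(f_n) = sup over m of (inf of tail from m) = 10.24.
Step 3: Similarly sup of every tail = max of the period values = 17.23.
        limsup_n integral(f_n) = 17.23.
Step 4: Fatou's lemma: integral(liminf_n f_n) <= liminf_n integral(f_n) = 10.24.
        So the integral of the pointwise liminf is at most 10.24.


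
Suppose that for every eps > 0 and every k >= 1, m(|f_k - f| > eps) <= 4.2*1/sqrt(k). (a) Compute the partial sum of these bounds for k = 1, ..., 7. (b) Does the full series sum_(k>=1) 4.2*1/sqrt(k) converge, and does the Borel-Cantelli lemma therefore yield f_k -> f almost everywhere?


Step 1: List the terms 4.2*1/sqrt(k) for k = 1 to 7:
  k=1: 4.2
  k=2: 2.969848
  k=3: 2.424871
  k=4: 2.1
  k=5: 1.878297
  k=6: 1.714643
  k=7: 1.587451
Step 2: Partial sum = 4.2 + 2.969848 + 2.424871 + 2.1 + 1.878297 + 1.714643 + 1.587451
     = 16.87511
Step 3: The full series sum_(k>=1) 4.2*1/sqrt(k) diverges (p-series with p = 1/2 <= 1; a nonzero constant multiple of a divergent series diverges).
Step 4: The (first) Borel-Cantelli lemma requires a summable sequence of measures, so it does not apply here;
        from this bound alone no conclusion about a.e. convergence can be drawn (convergence in measure still
        gives an a.e.-convergent subsequence, but not a.e. convergence of the whole sequence).
Conclusion: series diverges; Borel-Cantelli is inconclusive about a.e. convergence of f_k.


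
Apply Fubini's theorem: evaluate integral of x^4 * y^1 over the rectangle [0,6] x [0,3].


By Fubini's theorem, the double integral factors as a product of single integrals:
Step 1: integral_0^6 x^4 dx = [x^5/5] from 0 to 6
     = 6^5/5 = 1555.2
Step 2: integral_0^3 y^1 dy = [y^2/2] from 0 to 3
     = 3^2/2 = 4.5
Step 3: Double integral = 1555.2 * 4.5 = 6998.4


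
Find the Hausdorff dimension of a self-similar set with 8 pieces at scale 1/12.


For a self-similar set with N copies scaled by 1/r:
dim_H = log(N)/log(r) = log(8)/log(12)
= 2.079442/2.484907
= 0.836829


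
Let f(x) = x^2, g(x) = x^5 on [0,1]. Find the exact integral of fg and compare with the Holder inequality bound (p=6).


Step 1: Exact integral of f*g = integral(x^7, 0, 1) = 1/8
     = 0.125
Step 2: Holder bound with p=6, q=1.2:
  ||f||_p = (integral x^12 dx)^(1/6) = (1/13)^(1/6) = 0.652143
  ||g||_q = (integral x^6 dx)^(1/1.2) = (1/7)^(1/1.2) = 0.197584
Step 3: Holder bound = ||f||_p * ||g||_q = 0.652143 * 0.197584 = 0.128853
Verification: 0.125 <= 0.128853 (Holder holds)


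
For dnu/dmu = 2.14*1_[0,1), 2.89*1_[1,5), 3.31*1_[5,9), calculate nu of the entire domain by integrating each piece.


Integrate each piece of the Radon-Nikodym derivative:
Step 1: integral_0^1 2.14 dx = 2.14*(1-0) = 2.14*1 = 2.14
Step 2: integral_1^5 2.89 dx = 2.89*(5-1) = 2.89*4 = 11.56
Step 3: integral_5^9 3.31 dx = 3.31*(9-5) = 3.31*4 = 13.24
Total: 2.14 + 11.56 + 13.24 = 26.94


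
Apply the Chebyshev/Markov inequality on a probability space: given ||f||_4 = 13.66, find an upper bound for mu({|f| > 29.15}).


Chebyshev/Markov inequality: mu(|f| > eps) <= (||f||_p / eps)^p
Step 1: ||f||_4 / eps = 13.66 / 29.15 = 0.468611
Step 2: Raise to power p = 4:
  (0.468611)^4 = 0.048222
Step 3: Therefore mu(|f| > 29.15) <= 0.048222


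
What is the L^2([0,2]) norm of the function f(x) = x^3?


Step 1: ||f||_2 = (integral_0^2 |x^3|^2 dx)^(1/2)
     = (integral_0^2 x^6 dx)^(1/2)
Step 2: integral_0^2 x^6 dx = [x^7/(7)] from 0 to 2 = 2^7/7
     = 128/7 = 18.285714
Step 3: ||f||_2 = (18.285714)^(1/2) = 4.27618


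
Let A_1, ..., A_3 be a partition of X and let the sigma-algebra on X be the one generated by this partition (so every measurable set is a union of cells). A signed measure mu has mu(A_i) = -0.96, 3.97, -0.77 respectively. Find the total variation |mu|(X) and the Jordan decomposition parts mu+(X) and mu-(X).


Step 1: Every measurable set is a union of atoms (the cells / points), so a Hahn decomposition is
  obtained by grouping atoms by sign: P = union of atoms with mu > 0, N = union of the remaining atoms.
  Atoms in P (indices): 2;  atoms in N (indices): 1, 3
  Positive values: 3.97
  Negative values: -0.96, -0.77
Step 2: mu+(X) = mu(P) = sum of positive atom values = 3.97
Step 3: mu-(X) = -mu(N) = sum of |negative atom values| = 1.73
Step 4: |mu|(X) = mu+(X) + mu-(X) = 3.97 + 1.73 = 5.7


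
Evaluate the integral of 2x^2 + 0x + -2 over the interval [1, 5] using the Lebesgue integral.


The Lebesgue integral of a Riemann-integrable function agrees with the Riemann integral.
Antiderivative F(x) = (2/3)x^3 + (0/2)x^2 + -2x
F(5) = (2/3)*5^3 + (0/2)*5^2 + -2*5
     = (2/3)*125 + (0/2)*25 + -2*5
     = 83.333333 + 0.0 + -10
     = 73.333333
F(1) = -1.333333
Integral = F(5) - F(1) = 73.333333 - -1.333333 = 74.666667


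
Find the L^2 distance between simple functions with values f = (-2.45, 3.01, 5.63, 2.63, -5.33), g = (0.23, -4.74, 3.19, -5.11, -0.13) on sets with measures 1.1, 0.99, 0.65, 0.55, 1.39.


Step 1: Compute differences f_i - g_i:
  -2.45 - 0.23 = -2.68
  3.01 - -4.74 = 7.75
  5.63 - 3.19 = 2.44
  2.63 - -5.11 = 7.74
  -5.33 - -0.13 = -5.2
Step 2: Compute |diff|^2 * measure for each set:
  |-2.68|^2 * 1.1 = 7.1824 * 1.1 = 7.90064
  |7.75|^2 * 0.99 = 60.0625 * 0.99 = 59.461875
  |2.44|^2 * 0.65 = 5.9536 * 0.65 = 3.86984
  |7.74|^2 * 0.55 = 59.9076 * 0.55 = 32.94918
  |-5.2|^2 * 1.39 = 27.04 * 1.39 = 37.5856
Step 3: Sum = 141.767135
Step 4: ||f-g||_2 = (141.767135)^(1/2) = 11.9066


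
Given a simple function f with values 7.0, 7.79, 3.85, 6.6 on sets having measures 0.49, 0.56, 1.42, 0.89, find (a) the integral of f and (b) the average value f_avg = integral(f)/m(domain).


Step 1: Integral = sum(value_i * measure_i)
= 7.0*0.49 + 7.79*0.56 + 3.85*1.42 + 6.6*0.89
= 3.43 + 4.3624 + 5.467 + 5.874
= 19.1334
Step 2: Total measure of domain = 0.49 + 0.56 + 1.42 + 0.89 = 3.36
Step 3: Average value = 19.1334 / 3.36 = 5.694464


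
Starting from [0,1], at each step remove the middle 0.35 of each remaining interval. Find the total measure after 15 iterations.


Step 1: At each step, fraction remaining = 1 - 0.35 = 0.65
Step 2: After 15 steps, measure = (0.65)^15
Result = 0.001562


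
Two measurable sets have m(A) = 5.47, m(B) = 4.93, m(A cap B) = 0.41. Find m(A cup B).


By inclusion-exclusion: m(A u B) = m(A) + m(B) - m(A n B)
= 5.47 + 4.93 - 0.41
= 9.99


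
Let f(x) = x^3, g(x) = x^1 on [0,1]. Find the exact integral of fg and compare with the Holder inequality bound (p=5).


Step 1: Exact integral of f*g = integral(x^4, 0, 1) = 1/5
     = 0.2
Step 2: Holder bound with p=5, q=1.25:
  ||f||_p = (integral x^15 dx)^(1/5) = (1/16)^(1/5) = 0.574349
  ||g||_q = (integral x^1.25 dx)^(1/1.25) = (1/2.25)^(1/1.25) = 0.522702
Step 3: Holder bound = ||f||_p * ||g||_q = 0.574349 * 0.522702 = 0.300213
Verification: 0.2 <= 0.300213 (Holder holds)


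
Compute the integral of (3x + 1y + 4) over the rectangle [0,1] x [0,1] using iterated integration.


By Fubini, integrate in x first, then y.
Step 1: Fix y, integrate over x in [0,1]:
  integral(3x + 1y + 4, x=0..1)
  = 3*(1^2 - 0^2)/2 + (1y + 4)*(1 - 0)
  = 1.5 + (1y + 4)*1
  = 1.5 + 1y + 4
  = 5.5 + 1y
Step 2: Integrate over y in [0,1]:
  integral(5.5 + 1y, y=0..1)
  = 5.5*1 + 1*(1^2 - 0^2)/2
  = 5.5 + 0.5
  = 6


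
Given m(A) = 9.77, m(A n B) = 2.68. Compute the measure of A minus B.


m(A \ B) = m(A) - m(A n B)
= 9.77 - 2.68
= 7.09


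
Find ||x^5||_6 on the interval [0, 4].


Step 1: ||f||_6 = (integral_0^4 |x^5|^6 dx)^(1/6)
     = (integral_0^4 x^30 dx)^(1/6)
Step 2: integral_0^4 x^30 dx = [x^31/(31)] from 0 to 4 = 4^31/31
     = 4611686018427387904/31 = 1.487641e+17
Step 3: ||f||_6 = (1.487641e+17)^(1/6) = 727.918918


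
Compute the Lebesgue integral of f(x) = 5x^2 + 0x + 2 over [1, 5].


The Lebesgue integral of a Riemann-integrable function agrees with the Riemann integral.
Antiderivative F(x) = (5/3)x^3 + (0/2)x^2 + 2x
F(5) = (5/3)*5^3 + (0/2)*5^2 + 2*5
     = (5/3)*125 + (0/2)*25 + 2*5
     = 208.333333 + 0.0 + 10
     = 218.333333
F(1) = 3.666667
Integral = F(5) - F(1) = 218.333333 - 3.666667 = 214.666667


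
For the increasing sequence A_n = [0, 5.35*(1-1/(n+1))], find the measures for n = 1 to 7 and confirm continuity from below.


By continuity of measure from below: if A_n increases to A, then m(A_n) -> m(A).
Here A = [0, 5.35], so m(A) = 5.35
Step 1: a_1 = 5.35*(1 - 1/2) = 2.675, m(A_1) = 2.675
Step 2: a_2 = 5.35*(1 - 1/3) = 3.5667, m(A_2) = 3.5667
Step 3: a_3 = 5.35*(1 - 1/4) = 4.0125, m(A_3) = 4.0125
Step 4: a_4 = 5.35*(1 - 1/5) = 4.28, m(A_4) = 4.28
Step 5: a_5 = 5.35*(1 - 1/6) = 4.4583, m(A_5) = 4.4583
Step 6: a_6 = 5.35*(1 - 1/7) = 4.5857, m(A_6) = 4.5857
Step 7: a_7 = 5.35*(1 - 1/8) = 4.6812, m(A_7) = 4.6812
Limit: m(A_n) -> m([0,5.35]) = 5.35


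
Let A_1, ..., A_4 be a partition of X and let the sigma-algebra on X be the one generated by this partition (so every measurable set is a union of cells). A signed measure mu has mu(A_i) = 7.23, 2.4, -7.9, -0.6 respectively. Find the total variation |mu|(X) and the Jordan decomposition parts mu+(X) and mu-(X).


Step 1: Every measurable set is a union of atoms (the cells / points), so a Hahn decomposition is
  obtained by grouping atoms by sign: P = union of atoms with mu > 0, N = union of the remaining atoms.
  Atoms in P (indices): 1, 2;  atoms in N (indices): 3, 4
  Positive values: 7.23, 2.4
  Negative values: -7.9, -0.6
Step 2: mu+(X) = mu(P) = sum of positive atom values = 9.63
Step 3: mu-(X) = -mu(N) = sum of |negative atom values| = 8.5
Step 4: |mu|(X) = mu+(X) + mu-(X) = 9.63 + 8.5 = 18.13


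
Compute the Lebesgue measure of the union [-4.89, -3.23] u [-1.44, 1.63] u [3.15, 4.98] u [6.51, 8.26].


For pairwise disjoint intervals, m(union) = sum of lengths.
= (-3.23 - -4.89) + (1.63 - -1.44) + (4.98 - 3.15) + (8.26 - 6.51)
= 1.66 + 3.07 + 1.83 + 1.75
= 8.31


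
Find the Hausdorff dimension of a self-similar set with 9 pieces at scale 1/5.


For a self-similar set with N copies scaled by 1/r:
dim_H = log(N)/log(r) = log(9)/log(5)
= 2.197225/1.609438
= 1.365212


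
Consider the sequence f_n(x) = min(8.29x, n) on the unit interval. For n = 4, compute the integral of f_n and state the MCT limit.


f(x) = 8.29x on [0,1]; f_n(x) = min(8.29x, n). At n = 4:
Step 1: f(x) reaches 4 at x = 4/8.29 = 0.482509
Step 2: integral(f_4) = integral(8.29x, 0, 0.482509) + integral(4, 0.482509, 1)
       = 8.29*0.482509^2/2 + 4*(1 - 0.482509)
       = 0.965018 + 2.069964
       = 3.034982
Step 3: As n -> infinity, f_n increases to f, so by MCT integral(f_n) -> integral(f) = 8.29/2 = 4.145.
Convergence: integral(f_4) = 3.034982 -> 4.145 as n -> infinity


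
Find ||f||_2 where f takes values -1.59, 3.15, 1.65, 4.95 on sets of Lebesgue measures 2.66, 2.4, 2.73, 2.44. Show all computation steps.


Step 1: Compute |f_i|^2 for each value:
  |-1.59|^2 = 2.5281
  |3.15|^2 = 9.9225
  |1.65|^2 = 2.7225
  |4.95|^2 = 24.5025
Step 2: Multiply by measures and sum:
  2.5281 * 2.66 = 6.724746
  9.9225 * 2.4 = 23.814
  2.7225 * 2.73 = 7.432425
  24.5025 * 2.44 = 59.7861
Sum = 6.724746 + 23.814 + 7.432425 + 59.7861 = 97.757271
Step 3: Take the p-th root:
||f||_2 = (97.757271)^(1/2) = 9.887228


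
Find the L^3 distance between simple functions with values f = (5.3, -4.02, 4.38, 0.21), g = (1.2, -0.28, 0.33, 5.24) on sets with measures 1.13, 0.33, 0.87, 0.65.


Step 1: Compute differences f_i - g_i:
  5.3 - 1.2 = 4.1
  -4.02 - -0.28 = -3.74
  4.38 - 0.33 = 4.05
  0.21 - 5.24 = -5.03
Step 2: Compute |diff|^3 * measure for each set:
  |4.1|^3 * 1.13 = 68.921 * 1.13 = 77.88073
  |-3.74|^3 * 0.33 = 52.313624 * 0.33 = 17.263496
  |4.05|^3 * 0.87 = 66.430125 * 0.87 = 57.794209
  |-5.03|^3 * 0.65 = 127.263527 * 0.65 = 82.721293
Step 3: Sum = 235.659727
Step 4: ||f-g||_3 = (235.659727)^(1/3) = 6.176775


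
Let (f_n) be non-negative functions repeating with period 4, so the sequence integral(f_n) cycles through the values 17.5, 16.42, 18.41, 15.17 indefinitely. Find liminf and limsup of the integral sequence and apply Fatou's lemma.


The sequence (integral(f_n)) is periodic with period 4, repeating the values 17.5, 16.42, 18.41, 15.17 indefinitely.
Step 1: For a periodic sequence, every tail (a_m, a_(m+1), ...) contains all 4 period values infinitely often.
Step 2: Hence inf of every tail = min of the period values = min(17.5, 16.42, 18.41, 15.17) = 15.17.
        liminf_n integral(f_n) = sup over m of (inf of tail from m) = 15.17.
Step 3: Similarly sup of every tail = max of the period values = 18.41.
        limsup_n integral(f_n) = 18.41.
Step 4: Fatou's lemma: integral(liminf_n f_n) <= liminf_n integral(f_n) = 15.17.
        So the integral of the pointwise liminf is at most 15.17.


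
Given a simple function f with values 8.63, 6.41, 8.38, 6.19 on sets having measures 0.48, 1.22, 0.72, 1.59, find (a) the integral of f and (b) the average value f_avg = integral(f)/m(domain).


Step 1: Integral = sum(value_i * measure_i)
= 8.63*0.48 + 6.41*1.22 + 8.38*0.72 + 6.19*1.59
= 4.1424 + 7.8202 + 6.0336 + 9.8421
= 27.8383
Step 2: Total measure of domain = 0.48 + 1.22 + 0.72 + 1.59 = 4.01
Step 3: Average value = 27.8383 / 4.01 = 6.942219


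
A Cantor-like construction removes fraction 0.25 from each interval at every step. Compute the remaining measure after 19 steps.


Step 1: At each step, fraction remaining = 1 - 0.25 = 0.75
Step 2: After 19 steps, measure = (0.75)^19
Result = 0.004228


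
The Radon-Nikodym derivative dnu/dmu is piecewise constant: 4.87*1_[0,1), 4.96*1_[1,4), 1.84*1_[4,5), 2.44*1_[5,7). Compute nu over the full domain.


Integrate each piece of the Radon-Nikodym derivative:
Step 1: integral_0^1 4.87 dx = 4.87*(1-0) = 4.87*1 = 4.87
Step 2: integral_1^4 4.96 dx = 4.96*(4-1) = 4.96*3 = 14.88
Step 3: integral_4^5 1.84 dx = 1.84*(5-4) = 1.84*1 = 1.84
Step 4: integral_5^7 2.44 dx = 2.44*(7-5) = 2.44*2 = 4.88
Total: 4.87 + 14.88 + 1.84 + 4.88 = 26.47


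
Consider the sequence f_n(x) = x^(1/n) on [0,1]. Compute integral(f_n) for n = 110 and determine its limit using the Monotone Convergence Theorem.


At n = 110: f_110(x) = x^(1/110).
Step 1: integral(x^(1/110), 0, 1) = [x^(1/110+1) / (1/110+1)] from 0 to 1
     = 1 / (1/110 + 1) = 1 / ((110+1)/110) = 110/(110+1)
     = 110/111 = 0.990991
Step 2: As n -> infinity, f_n(x) = x^(1/n) -> 1 for x in (0,1], and f_n is increasing in n.
By MCT, lim_n integral(f_n) = integral(lim_n f_n) = integral(1, 0, 1) = 1.
Step 3: Verify convergence: 110/111 = 0.990991 -> 1


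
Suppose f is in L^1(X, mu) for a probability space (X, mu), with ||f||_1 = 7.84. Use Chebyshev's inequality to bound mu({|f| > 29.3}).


Chebyshev/Markov inequality: mu(|f| > eps) <= (||f||_p / eps)^p
Step 1: ||f||_1 / eps = 7.84 / 29.3 = 0.267577
Step 2: Raise to power p = 1:
  (0.267577)^1 = 0.267577
Step 3: Therefore mu(|f| > 29.3) <= 0.267577


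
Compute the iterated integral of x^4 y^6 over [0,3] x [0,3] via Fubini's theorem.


By Fubini's theorem, the double integral factors as a product of single integrals:
Step 1: integral_0^3 x^4 dx = [x^5/5] from 0 to 3
     = 3^5/5 = 48.6
Step 2: integral_0^3 y^6 dy = [y^7/7] from 0 to 3
     = 3^7/7 = 312.428571
Step 3: Double integral = 48.6 * 312.428571 = 15184.028571
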